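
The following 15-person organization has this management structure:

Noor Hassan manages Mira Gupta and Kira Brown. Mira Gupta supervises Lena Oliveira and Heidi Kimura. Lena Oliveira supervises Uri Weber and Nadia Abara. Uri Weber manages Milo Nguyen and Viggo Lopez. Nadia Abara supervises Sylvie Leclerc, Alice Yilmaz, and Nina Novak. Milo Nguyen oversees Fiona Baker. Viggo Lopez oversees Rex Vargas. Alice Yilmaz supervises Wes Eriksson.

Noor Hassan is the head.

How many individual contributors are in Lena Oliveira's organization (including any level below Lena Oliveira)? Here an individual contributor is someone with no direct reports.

The people in Lena Oliveira's organization with no one reporting to them are Nina Novak, Wes Eriksson, Sylvie Leclerc, Rex Vargas, Fiona Baker. That is 5.

5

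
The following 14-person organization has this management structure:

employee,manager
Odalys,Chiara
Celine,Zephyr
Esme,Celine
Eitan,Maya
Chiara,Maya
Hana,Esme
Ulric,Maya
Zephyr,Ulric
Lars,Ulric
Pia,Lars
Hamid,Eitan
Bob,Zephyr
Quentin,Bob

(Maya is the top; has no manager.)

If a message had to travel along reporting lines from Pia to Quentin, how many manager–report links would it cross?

5

Pia is 2 levels below Ulric, and Quentin is 3 levels below Ulric (their lowest common manager). The shortest path runs up from Pia to Ulric and back down to Quentin: 2 + 3 = 5 links.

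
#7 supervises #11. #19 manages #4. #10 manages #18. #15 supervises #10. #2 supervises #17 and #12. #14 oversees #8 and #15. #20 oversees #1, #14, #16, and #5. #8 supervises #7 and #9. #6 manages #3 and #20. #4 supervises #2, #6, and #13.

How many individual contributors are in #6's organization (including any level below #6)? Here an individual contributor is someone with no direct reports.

7

The people in #6's organization with no one reporting to them are #3, #5, #16, #1, #9, #11, #18. That is 7.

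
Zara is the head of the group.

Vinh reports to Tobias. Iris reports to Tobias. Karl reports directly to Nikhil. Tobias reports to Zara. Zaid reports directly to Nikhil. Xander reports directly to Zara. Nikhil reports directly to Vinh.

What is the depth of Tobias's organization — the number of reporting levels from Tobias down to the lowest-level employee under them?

The longest chain under Tobias runs Tobias → Vinh → Nikhil → Zaid, which is 3 levels below Tobias.

3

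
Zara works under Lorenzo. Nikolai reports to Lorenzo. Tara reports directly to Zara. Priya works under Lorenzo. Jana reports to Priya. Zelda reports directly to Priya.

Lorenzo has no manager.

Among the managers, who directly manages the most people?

Direct-report counts: Lorenzo has 3; Priya has 2; Zara has 1. The largest is 3, held by Lorenzo.

Lorenzo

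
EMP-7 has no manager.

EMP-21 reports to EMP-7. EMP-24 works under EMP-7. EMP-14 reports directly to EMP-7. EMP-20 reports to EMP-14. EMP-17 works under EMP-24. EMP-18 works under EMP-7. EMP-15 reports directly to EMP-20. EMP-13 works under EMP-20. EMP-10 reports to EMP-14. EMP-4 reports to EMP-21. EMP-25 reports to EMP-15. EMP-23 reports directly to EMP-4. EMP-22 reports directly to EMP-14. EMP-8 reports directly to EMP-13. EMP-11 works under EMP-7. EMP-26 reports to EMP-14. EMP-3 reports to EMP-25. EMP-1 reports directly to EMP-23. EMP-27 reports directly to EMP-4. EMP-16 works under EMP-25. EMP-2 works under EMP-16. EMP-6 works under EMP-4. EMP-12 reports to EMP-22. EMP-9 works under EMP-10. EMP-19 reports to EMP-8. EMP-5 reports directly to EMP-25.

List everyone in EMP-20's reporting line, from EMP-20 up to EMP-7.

EMP-20 reports to EMP-14. EMP-14 reports to EMP-7. EMP-7 is at the top.

EMP-20 -> EMP-14 -> EMP-7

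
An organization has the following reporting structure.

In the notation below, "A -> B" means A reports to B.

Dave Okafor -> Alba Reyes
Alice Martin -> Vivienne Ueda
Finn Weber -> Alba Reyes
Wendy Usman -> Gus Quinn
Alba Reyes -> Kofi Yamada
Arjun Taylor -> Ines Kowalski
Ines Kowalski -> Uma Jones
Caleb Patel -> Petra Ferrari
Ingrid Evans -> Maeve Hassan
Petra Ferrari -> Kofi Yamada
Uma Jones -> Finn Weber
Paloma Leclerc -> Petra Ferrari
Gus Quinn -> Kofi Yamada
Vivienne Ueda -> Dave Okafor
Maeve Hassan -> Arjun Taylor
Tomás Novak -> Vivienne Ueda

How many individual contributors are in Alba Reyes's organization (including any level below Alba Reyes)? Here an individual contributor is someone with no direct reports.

3

The people in Alba Reyes's organization with no one reporting to them are Ingrid Evans, Alice Martin, Tomás Novak. That is 3.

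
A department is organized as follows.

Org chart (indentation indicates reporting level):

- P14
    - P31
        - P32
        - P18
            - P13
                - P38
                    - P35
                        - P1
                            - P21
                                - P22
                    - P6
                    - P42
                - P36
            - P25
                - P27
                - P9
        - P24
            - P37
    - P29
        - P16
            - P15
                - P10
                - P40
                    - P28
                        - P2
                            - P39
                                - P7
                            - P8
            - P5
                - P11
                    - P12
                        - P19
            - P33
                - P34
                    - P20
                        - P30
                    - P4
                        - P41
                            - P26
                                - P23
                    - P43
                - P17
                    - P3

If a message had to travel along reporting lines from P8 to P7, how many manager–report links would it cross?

3

P8 is 1 level below P2, and P7 is 2 levels below P2 (their lowest common manager). The shortest path runs up from P8 to P2 and back down to P7: 1 + 2 = 3 links.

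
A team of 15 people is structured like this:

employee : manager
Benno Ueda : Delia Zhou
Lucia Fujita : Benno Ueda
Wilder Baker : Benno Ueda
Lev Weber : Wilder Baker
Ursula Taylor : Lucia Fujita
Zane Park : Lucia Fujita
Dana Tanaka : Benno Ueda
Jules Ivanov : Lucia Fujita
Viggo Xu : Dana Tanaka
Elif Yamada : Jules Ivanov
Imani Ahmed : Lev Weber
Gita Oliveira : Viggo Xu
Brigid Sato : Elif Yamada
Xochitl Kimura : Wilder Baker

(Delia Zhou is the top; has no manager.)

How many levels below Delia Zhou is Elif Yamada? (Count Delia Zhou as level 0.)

4

Chain from Elif Yamada up to Delia Zhou: Elif Yamada → Jules Ivanov → Lucia Fujita → Benno Ueda → Delia Zhou. That is 4 steps up, so Elif Yamada is 4 levels below Delia Zhou.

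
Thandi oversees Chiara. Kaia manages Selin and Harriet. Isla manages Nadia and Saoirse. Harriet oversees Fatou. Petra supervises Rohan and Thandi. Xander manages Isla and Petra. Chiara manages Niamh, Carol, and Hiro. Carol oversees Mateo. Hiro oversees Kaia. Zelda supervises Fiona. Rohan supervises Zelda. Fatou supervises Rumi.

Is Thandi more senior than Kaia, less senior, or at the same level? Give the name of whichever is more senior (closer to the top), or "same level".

Thandi

Thandi is 2 levels below Xander; Kaia is 5. Thandi is higher.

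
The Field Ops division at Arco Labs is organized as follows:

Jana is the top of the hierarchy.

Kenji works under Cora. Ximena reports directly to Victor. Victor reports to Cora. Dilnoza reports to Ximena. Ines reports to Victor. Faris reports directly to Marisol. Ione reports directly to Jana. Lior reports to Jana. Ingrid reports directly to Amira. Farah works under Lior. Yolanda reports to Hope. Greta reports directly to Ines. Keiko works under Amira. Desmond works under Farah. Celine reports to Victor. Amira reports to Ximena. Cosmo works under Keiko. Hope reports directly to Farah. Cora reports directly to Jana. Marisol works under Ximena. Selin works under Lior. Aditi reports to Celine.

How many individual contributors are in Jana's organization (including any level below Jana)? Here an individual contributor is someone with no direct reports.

The people in Jana's organization with no one reporting to them are Ione, Selin, Yolanda, Desmond, Kenji, Greta, Aditi, Dilnoza, Ingrid, Cosmo, Faris. That is 11.

11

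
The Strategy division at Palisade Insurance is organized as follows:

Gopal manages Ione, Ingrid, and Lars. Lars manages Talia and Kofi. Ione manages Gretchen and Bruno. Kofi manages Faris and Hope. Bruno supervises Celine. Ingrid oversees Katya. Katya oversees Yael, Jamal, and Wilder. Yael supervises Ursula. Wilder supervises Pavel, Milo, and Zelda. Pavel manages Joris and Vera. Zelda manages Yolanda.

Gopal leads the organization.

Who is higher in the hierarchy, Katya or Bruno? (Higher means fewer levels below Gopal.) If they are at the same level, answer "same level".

Both Katya and Bruno are 2 levels below Gopal.

same level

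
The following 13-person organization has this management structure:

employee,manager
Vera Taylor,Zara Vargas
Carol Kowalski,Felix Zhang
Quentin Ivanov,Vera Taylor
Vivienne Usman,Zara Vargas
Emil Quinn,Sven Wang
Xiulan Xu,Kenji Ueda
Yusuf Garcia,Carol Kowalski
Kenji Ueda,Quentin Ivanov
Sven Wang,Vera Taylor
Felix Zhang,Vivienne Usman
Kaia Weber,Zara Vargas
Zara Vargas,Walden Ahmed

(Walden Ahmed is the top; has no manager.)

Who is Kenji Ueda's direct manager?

Quentin Ivanov

Kenji Ueda reports directly to Quentin Ivanov.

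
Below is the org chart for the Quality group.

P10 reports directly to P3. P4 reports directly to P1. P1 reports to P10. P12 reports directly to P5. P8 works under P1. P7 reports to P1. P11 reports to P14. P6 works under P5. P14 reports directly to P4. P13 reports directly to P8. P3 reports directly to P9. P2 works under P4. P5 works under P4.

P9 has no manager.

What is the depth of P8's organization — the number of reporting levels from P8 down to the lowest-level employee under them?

The longest chain under P8 runs P8 → P13, which is 1 level below P8.

1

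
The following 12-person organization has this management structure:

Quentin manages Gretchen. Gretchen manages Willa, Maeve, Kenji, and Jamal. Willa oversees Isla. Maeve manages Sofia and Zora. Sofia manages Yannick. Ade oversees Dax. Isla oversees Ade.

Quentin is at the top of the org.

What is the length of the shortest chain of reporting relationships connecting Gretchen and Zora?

2

Zora is in Gretchen's organization: the chain from Zora up to Gretchen is Zora → Maeve → Gretchen, which is 2 links.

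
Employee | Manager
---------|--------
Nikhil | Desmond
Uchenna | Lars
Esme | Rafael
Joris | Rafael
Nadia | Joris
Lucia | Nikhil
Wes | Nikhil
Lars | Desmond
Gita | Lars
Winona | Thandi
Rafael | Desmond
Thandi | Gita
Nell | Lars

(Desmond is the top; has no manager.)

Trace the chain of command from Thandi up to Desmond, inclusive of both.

Thandi -> Gita -> Lars -> Desmond

Thandi reports to Gita. Gita reports to Lars. Lars reports to Desmond. Desmond is at the top.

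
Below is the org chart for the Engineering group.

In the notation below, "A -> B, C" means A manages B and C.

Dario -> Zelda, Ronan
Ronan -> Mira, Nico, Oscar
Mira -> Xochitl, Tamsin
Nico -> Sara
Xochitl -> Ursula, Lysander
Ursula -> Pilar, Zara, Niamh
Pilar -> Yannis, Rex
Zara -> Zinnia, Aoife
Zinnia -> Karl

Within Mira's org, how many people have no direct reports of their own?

7

The people in Mira's organization with no one reporting to them are Tamsin, Lysander, Niamh, Aoife, Karl, Rex, Yannis. That is 7.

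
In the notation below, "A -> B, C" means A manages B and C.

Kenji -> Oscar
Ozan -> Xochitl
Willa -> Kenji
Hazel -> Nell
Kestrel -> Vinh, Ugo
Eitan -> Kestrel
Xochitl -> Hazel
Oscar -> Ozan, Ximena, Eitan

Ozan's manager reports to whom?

Kenji

Ozan reports to Oscar, and Oscar reports to Kenji. So Ozan's skip-level manager is Kenji.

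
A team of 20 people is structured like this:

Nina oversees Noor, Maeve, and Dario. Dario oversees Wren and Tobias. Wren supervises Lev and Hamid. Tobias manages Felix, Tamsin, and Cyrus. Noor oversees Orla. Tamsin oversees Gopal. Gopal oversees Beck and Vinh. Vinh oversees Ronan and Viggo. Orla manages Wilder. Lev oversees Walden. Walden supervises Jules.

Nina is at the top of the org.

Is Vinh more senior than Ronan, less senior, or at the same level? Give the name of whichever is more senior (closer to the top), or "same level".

Vinh is 5 levels below Nina; Ronan is 6. Vinh is higher.

Vinh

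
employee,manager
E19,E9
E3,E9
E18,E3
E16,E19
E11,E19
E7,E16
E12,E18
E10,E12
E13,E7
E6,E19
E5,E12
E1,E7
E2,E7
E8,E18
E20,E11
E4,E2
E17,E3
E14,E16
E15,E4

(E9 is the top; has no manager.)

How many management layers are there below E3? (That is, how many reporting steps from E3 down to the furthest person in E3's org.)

The longest chain under E3 runs E3 → E18 → E12 → E5, which is 3 levels below E3.

3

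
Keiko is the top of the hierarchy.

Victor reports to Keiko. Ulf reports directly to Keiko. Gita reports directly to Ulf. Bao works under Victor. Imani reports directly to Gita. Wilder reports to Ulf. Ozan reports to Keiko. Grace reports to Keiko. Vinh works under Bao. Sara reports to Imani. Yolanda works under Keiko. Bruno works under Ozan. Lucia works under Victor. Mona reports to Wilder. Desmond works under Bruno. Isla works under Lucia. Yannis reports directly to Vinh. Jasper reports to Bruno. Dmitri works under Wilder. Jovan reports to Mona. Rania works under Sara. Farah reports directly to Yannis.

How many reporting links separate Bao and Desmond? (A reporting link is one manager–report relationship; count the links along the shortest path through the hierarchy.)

Bao is 2 levels below Keiko, and Desmond is 3 levels below Keiko (their lowest common manager). The shortest path runs up from Bao to Keiko and back down to Desmond: 2 + 3 = 5 links.

5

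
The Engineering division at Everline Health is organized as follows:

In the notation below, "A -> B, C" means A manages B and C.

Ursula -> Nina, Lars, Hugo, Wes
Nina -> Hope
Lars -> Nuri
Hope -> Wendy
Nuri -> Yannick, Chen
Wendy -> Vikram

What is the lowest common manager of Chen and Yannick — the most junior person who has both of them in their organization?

Chen's chain of managers is Nuri, Lars, Ursula. Yannick's chain of managers is Nuri, Lars, Ursula. The first manager that appears in both chains is Nuri.

Nuri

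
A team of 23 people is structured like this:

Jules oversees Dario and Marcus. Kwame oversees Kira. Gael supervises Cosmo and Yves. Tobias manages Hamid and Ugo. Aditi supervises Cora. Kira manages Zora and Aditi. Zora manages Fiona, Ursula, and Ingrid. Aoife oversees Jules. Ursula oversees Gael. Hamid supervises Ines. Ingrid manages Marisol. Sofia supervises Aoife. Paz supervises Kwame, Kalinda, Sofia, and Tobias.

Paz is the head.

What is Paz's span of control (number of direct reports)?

4

Paz directly manages Kwame, Kalinda, Sofia, Tobias. That is 4 direct reports.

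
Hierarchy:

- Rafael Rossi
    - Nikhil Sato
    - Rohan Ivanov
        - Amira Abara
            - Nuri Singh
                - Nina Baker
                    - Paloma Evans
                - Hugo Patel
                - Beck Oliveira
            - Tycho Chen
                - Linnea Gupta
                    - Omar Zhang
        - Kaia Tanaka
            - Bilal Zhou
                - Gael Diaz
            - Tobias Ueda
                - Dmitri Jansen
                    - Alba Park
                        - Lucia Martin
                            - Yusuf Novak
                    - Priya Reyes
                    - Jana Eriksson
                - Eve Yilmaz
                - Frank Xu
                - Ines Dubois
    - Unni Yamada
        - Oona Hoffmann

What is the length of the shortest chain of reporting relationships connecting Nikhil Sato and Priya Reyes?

Nikhil Sato is 1 level below Rafael Rossi, and Priya Reyes is 5 levels below Rafael Rossi (their lowest common manager). The shortest path runs up from Nikhil Sato to Rafael Rossi and back down to Priya Reyes: 1 + 5 = 6 links.

6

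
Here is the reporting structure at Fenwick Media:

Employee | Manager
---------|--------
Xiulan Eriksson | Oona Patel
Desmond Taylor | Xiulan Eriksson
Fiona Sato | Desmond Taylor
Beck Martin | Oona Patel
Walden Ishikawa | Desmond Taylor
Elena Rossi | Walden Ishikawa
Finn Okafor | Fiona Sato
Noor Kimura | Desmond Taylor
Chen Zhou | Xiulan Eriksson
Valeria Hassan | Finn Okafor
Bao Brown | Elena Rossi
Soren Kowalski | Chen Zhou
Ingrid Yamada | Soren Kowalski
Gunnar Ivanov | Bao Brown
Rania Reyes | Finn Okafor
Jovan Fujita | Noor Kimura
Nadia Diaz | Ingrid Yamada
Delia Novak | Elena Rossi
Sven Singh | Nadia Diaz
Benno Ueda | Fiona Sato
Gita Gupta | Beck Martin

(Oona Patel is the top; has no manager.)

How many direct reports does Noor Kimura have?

Noor Kimura directly manages Jovan Fujita. That is 1 direct report.

1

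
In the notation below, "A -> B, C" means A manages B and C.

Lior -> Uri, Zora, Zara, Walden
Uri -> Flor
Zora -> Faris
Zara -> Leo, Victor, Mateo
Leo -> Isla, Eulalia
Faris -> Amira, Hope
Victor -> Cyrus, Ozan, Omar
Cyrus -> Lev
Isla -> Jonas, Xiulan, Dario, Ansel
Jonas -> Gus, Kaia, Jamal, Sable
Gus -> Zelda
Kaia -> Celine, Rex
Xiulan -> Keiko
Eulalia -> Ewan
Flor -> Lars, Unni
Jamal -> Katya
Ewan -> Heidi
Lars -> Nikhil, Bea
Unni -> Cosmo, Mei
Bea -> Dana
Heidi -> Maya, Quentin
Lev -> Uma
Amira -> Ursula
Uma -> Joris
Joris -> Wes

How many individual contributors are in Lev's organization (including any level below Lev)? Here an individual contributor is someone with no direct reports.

The only person in Lev's organization with no one reporting to them is Wes. That is 1.

1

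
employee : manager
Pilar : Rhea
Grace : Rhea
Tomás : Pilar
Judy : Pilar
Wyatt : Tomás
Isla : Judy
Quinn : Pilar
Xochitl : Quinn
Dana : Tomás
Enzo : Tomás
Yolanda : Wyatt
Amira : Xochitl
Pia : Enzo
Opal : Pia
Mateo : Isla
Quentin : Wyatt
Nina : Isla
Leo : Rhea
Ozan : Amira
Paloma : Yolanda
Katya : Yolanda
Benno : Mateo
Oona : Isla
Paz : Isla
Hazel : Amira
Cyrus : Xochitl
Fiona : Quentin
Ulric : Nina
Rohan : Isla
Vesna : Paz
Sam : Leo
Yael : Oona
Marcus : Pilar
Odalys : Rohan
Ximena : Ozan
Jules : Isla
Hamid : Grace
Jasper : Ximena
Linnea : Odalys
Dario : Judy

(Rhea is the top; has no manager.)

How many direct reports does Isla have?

Isla directly manages Mateo, Nina, Oona, Paz, Rohan, Jules. That is 6 direct reports.

6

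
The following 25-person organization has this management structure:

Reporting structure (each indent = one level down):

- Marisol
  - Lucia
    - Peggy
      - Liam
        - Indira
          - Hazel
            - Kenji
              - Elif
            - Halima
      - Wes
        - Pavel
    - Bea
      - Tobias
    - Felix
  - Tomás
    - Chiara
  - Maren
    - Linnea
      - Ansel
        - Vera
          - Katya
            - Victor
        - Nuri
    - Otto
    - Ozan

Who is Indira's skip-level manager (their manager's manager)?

Indira reports to Liam, and Liam reports to Peggy. So Indira's skip-level manager is Peggy.

Peggy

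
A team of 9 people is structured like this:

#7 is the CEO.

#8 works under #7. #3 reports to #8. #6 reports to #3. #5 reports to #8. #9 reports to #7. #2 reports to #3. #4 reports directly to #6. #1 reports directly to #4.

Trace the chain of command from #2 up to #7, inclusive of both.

#2 reports to #3. #3 reports to #8. #8 reports to #7. #7 is at the top.

#2 -> #3 -> #8 -> #7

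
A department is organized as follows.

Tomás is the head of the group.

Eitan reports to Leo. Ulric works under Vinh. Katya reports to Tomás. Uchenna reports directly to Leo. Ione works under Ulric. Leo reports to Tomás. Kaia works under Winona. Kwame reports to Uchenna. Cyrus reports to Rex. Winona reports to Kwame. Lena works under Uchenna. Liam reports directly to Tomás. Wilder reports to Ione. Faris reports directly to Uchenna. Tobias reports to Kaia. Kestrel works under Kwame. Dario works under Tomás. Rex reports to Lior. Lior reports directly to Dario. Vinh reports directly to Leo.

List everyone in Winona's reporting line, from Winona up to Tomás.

Winona reports to Kwame. Kwame reports to Uchenna. Uchenna reports to Leo. Leo reports to Tomás. Tomás is at the top.

Winona -> Kwame -> Uchenna -> Leo -> Tomás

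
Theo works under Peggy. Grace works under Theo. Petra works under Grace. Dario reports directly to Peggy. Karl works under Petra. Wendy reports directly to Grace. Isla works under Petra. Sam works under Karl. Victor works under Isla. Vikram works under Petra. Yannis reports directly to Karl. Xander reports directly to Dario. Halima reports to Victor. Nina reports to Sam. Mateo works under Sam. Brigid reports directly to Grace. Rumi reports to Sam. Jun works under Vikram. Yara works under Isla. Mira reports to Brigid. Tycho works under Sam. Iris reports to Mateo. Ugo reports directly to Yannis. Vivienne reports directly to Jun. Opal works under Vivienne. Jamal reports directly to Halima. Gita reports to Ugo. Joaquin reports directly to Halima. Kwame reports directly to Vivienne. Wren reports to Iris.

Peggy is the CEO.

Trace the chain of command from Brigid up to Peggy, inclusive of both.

Brigid reports to Grace. Grace reports to Theo. Theo reports to Peggy. Peggy is at the top.

Brigid -> Grace -> Theo -> Peggy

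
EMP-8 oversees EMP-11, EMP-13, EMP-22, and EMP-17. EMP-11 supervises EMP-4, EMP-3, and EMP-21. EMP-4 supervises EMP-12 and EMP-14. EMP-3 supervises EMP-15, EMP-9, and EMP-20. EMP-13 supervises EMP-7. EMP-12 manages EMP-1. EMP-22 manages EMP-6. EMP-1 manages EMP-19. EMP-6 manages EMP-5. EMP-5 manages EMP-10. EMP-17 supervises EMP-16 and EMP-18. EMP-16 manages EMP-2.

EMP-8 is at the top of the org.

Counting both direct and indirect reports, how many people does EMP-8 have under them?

EMP-8 directly manages EMP-11, EMP-13, EMP-22, EMP-17. Under EMP-11: EMP-21, EMP-3, EMP-20, EMP-9, EMP-15, EMP-4, EMP-14, EMP-12, EMP-1, EMP-19 (10). Under EMP-13: EMP-7 (1). Under EMP-22: EMP-6, EMP-5, EMP-10 (3). Under EMP-17: EMP-16, EMP-2, EMP-18 (3). So EMP-8's organization is 4 direct reports plus everyone under them: 11 + 2 + 4 + 4 = 21.

21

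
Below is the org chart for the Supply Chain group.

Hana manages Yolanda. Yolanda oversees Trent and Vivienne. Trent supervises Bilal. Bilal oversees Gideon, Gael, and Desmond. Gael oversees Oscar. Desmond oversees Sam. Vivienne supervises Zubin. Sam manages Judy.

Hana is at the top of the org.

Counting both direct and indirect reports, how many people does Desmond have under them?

Desmond directly manages Sam. Under Sam: Judy (1). That's 2 in total.

2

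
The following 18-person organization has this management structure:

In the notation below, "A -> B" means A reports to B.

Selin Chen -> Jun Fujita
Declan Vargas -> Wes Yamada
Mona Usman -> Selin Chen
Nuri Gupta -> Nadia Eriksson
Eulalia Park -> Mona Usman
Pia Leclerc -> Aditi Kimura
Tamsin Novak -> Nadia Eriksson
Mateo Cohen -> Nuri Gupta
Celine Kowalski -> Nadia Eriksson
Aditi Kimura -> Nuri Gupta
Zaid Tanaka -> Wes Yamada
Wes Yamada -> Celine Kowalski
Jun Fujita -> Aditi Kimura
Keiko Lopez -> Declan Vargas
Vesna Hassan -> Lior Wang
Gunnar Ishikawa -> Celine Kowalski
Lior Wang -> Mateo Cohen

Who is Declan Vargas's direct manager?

Wes Yamada

Declan Vargas reports directly to Wes Yamada.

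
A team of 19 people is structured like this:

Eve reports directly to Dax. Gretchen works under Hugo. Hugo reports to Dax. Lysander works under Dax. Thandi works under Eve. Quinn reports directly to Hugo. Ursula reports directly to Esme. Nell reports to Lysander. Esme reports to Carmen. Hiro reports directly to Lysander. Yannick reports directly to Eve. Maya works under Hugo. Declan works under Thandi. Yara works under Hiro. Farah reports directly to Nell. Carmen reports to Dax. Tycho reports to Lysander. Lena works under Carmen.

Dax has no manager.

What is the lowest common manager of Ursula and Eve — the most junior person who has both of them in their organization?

Ursula's chain of managers is Esme, Carmen, Dax. Eve's chain of managers is Dax. The first manager that appears in both chains is Dax.

Dax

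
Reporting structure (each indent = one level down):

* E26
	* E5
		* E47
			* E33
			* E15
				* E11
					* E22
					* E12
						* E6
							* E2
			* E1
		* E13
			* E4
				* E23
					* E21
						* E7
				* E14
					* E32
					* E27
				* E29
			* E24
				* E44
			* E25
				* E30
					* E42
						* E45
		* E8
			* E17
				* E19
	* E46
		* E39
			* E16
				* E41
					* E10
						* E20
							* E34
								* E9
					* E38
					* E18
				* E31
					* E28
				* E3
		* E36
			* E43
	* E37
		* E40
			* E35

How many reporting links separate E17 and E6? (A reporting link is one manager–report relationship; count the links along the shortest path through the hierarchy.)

E17 is 2 levels below E5, and E6 is 5 levels below E5 (their lowest common manager). The shortest path runs up from E17 to E5 and back down to E6: 2 + 5 = 7 links.

7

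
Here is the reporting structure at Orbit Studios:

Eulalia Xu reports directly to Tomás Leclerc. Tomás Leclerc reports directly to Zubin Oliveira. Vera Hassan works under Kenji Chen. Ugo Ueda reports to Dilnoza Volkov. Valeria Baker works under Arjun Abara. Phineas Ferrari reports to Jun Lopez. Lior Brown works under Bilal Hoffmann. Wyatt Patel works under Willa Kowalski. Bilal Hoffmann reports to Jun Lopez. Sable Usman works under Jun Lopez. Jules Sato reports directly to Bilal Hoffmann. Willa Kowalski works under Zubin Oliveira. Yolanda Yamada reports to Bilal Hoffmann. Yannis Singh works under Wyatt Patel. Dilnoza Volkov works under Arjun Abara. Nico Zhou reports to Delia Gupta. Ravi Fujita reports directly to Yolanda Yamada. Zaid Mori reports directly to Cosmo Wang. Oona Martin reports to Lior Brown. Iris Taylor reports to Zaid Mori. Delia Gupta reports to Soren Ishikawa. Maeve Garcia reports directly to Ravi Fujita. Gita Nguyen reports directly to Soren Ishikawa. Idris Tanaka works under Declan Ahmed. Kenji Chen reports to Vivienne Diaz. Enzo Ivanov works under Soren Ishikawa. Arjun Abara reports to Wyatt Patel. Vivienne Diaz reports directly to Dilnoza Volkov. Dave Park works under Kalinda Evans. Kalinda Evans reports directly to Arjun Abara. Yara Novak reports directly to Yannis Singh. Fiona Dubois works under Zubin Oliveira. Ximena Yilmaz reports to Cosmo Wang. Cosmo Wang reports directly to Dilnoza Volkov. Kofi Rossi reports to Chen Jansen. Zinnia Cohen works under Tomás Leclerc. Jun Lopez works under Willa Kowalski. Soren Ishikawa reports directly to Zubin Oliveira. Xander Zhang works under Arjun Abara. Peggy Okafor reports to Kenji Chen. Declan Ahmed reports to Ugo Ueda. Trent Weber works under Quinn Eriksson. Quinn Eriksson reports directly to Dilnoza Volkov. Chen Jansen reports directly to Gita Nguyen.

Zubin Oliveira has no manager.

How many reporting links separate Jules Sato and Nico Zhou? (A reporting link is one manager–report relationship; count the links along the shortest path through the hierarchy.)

Jules Sato is 4 levels below Zubin Oliveira, and Nico Zhou is 3 levels below Zubin Oliveira (their lowest common manager). The shortest path runs up from Jules Sato to Zubin Oliveira and back down to Nico Zhou: 4 + 3 = 7 links.

7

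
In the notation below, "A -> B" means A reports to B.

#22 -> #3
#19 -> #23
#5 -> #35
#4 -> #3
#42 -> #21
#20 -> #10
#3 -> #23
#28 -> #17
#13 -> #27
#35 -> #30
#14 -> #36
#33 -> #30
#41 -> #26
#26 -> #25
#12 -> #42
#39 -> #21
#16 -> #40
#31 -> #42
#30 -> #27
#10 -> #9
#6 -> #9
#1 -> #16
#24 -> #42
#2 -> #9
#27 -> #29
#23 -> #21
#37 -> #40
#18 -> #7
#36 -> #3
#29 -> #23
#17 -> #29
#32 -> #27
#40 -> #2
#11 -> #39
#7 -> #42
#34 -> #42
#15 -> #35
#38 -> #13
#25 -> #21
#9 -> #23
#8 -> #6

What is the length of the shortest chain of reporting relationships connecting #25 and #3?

#25 is 1 level below #21, and #3 is 2 levels below #21 (their lowest common manager). The shortest path runs up from #25 to #21 and back down to #3: 1 + 2 = 3 links.

3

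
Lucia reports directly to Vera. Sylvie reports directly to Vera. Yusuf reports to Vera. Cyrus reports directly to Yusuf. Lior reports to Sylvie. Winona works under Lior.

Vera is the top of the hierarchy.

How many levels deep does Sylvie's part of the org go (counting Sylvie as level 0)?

The longest chain under Sylvie runs Sylvie → Lior → Winona, which is 2 levels below Sylvie.

2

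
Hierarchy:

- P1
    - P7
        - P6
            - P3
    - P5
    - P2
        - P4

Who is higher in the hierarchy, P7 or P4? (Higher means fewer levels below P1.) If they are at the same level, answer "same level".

P7

P7 is 1 level below P1; P4 is 2. P7 is higher.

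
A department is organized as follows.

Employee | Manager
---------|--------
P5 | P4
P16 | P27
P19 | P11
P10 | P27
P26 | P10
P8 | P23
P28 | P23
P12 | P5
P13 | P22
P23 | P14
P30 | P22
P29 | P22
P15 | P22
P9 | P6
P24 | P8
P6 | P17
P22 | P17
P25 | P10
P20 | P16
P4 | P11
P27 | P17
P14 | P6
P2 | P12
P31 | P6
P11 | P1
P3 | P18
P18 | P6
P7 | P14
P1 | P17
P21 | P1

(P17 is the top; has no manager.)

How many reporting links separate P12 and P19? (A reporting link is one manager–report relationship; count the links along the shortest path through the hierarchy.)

4

P12 is 3 levels below P11, and P19 is 1 level below P11 (their lowest common manager). The shortest path runs up from P12 to P11 and back down to P19: 3 + 1 = 4 links.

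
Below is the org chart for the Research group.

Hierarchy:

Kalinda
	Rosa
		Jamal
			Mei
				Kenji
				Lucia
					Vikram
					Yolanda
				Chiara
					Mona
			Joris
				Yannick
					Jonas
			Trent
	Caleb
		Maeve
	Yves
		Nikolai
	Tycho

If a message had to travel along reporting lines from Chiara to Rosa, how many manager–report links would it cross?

Chiara is in Rosa's organization: the chain from Chiara up to Rosa is Chiara → Mei → Jamal → Rosa, which is 3 links.

3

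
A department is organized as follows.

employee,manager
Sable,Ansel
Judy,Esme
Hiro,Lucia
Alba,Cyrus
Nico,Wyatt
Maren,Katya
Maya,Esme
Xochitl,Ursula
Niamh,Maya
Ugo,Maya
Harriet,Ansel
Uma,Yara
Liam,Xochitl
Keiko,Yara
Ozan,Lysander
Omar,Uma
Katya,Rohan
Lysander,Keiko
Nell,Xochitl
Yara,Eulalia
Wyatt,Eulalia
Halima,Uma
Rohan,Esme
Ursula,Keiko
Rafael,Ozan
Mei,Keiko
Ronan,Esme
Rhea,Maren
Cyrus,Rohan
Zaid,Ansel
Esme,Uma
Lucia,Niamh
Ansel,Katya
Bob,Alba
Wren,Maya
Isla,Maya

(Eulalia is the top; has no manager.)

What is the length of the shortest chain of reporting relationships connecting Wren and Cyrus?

4

Wren is 2 levels below Esme, and Cyrus is 2 levels below Esme (their lowest common manager). The shortest path runs up from Wren to Esme and back down to Cyrus: 2 + 2 = 4 links.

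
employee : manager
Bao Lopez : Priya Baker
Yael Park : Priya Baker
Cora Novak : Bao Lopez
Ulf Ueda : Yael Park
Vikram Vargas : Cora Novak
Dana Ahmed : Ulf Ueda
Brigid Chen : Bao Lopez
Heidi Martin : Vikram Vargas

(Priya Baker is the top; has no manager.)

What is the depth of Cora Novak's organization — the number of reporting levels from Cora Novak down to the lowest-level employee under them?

2

The longest chain under Cora Novak runs Cora Novak → Vikram Vargas → Heidi Martin, which is 2 levels below Cora Novak.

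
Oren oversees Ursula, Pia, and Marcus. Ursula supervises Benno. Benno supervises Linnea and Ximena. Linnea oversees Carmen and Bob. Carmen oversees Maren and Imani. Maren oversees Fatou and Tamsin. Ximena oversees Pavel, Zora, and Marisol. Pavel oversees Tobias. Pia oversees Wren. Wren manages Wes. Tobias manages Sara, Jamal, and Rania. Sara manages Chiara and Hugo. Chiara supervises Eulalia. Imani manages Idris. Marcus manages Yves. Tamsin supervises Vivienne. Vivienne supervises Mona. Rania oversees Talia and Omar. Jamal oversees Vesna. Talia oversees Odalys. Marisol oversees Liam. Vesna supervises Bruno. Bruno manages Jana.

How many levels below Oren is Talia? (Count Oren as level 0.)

7

Chain from Talia up to Oren: Talia → Rania → Tobias → Pavel → Ximena → Benno → Ursula → Oren. That is 7 steps up, so Talia is 7 levels below Oren.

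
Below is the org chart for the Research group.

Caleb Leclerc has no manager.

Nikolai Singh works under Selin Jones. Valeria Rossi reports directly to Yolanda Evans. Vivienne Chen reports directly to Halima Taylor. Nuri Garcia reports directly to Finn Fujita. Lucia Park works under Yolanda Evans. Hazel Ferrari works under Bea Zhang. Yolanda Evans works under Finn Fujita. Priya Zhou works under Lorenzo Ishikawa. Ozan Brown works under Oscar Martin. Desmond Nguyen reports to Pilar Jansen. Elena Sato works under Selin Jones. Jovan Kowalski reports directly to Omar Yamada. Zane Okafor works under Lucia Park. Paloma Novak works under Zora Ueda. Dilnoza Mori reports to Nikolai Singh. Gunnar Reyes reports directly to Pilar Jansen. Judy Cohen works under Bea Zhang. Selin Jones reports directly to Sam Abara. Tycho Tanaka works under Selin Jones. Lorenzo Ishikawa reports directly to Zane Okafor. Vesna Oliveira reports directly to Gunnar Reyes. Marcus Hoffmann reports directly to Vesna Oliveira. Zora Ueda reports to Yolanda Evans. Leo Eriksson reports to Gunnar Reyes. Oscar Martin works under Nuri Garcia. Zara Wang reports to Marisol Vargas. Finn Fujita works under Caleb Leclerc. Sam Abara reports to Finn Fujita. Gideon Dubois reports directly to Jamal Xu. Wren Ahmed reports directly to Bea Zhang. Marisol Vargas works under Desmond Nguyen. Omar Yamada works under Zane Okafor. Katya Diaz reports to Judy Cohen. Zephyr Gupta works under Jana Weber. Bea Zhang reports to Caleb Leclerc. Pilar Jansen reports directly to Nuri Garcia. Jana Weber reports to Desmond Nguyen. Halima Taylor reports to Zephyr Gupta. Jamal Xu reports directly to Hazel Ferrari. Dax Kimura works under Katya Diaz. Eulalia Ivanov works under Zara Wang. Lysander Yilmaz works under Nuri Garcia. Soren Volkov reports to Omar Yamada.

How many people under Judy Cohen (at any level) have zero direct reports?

The only person in Judy Cohen's organization with no one reporting to them is Dax Kimura. That is 1.

1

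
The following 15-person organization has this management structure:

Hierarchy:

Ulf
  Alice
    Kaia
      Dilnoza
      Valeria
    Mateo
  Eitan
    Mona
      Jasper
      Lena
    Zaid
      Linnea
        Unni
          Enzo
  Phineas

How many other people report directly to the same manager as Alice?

2

Alice reports to Ulf. Ulf's other direct reports are Eitan, Phineas — 2 peers.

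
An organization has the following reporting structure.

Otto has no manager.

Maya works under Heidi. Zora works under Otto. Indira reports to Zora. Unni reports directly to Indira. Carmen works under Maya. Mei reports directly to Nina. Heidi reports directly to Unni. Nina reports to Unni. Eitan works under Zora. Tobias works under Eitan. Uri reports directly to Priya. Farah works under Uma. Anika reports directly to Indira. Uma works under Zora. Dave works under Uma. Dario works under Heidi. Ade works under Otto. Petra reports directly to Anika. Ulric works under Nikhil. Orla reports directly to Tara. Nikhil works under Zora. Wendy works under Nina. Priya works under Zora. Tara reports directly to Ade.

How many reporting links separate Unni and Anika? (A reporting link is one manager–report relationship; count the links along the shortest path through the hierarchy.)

2

Unni is 1 level below Indira, and Anika is 1 level below Indira (their lowest common manager). The shortest path runs up from Unni to Indira and back down to Anika: 1 + 1 = 2 links.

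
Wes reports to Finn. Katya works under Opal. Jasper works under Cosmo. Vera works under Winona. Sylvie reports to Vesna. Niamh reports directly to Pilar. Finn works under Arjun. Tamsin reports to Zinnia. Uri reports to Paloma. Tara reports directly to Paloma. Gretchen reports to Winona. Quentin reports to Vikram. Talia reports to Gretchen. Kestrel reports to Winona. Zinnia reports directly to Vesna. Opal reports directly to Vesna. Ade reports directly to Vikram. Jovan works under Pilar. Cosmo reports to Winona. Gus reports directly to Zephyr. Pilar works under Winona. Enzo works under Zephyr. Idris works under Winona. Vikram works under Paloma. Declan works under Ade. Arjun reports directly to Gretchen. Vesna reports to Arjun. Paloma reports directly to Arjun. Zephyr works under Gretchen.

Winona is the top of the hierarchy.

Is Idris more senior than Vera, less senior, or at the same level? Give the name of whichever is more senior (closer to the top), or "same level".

Both Idris and Vera are 1 level below Winona.

same level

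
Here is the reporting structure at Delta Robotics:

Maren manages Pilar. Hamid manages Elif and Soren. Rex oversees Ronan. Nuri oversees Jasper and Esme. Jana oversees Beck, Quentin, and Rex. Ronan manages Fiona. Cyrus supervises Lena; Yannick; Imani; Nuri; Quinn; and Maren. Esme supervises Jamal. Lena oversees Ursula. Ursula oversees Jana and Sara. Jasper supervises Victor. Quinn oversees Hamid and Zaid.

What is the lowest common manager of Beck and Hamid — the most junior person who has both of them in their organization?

Beck's chain of managers is Jana, Ursula, Lena, Cyrus. Hamid's chain of managers is Quinn, Cyrus. The first manager that appears in both chains is Cyrus.

Cyrus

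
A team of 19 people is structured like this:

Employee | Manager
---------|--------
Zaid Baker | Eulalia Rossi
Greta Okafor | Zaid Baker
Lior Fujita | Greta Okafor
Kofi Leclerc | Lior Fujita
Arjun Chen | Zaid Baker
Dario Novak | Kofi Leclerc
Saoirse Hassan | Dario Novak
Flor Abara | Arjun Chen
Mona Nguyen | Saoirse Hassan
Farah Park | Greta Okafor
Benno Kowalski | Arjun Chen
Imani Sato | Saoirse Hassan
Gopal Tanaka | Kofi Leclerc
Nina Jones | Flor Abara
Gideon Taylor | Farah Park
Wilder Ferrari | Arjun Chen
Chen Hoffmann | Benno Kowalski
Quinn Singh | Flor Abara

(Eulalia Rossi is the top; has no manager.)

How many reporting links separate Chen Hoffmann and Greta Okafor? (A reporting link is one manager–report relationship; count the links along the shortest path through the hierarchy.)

4

Chen Hoffmann is 3 levels below Zaid Baker, and Greta Okafor is 1 level below Zaid Baker (their lowest common manager). The shortest path runs up from Chen Hoffmann to Zaid Baker and back down to Greta Okafor: 3 + 1 = 4 links.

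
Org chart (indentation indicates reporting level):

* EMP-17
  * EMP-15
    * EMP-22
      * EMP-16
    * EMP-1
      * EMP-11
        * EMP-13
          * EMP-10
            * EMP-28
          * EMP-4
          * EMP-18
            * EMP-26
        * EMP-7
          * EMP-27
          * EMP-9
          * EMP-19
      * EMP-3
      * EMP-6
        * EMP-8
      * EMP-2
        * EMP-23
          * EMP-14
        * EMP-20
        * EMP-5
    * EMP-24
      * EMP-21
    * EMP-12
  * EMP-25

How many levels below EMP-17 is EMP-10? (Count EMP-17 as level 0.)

Chain from EMP-10 up to EMP-17: EMP-10 → EMP-13 → EMP-11 → EMP-1 → EMP-15 → EMP-17. That is 5 steps up, so EMP-10 is 5 levels below EMP-17.

5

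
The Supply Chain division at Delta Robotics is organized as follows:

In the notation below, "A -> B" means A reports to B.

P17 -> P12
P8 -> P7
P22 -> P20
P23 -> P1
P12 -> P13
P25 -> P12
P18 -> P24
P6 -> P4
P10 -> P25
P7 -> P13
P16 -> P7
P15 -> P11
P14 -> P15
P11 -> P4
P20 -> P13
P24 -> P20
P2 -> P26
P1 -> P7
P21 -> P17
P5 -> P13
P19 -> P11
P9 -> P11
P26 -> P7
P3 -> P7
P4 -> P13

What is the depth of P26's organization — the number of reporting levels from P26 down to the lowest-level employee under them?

1

The longest chain under P26 runs P26 → P2, which is 1 level below P26.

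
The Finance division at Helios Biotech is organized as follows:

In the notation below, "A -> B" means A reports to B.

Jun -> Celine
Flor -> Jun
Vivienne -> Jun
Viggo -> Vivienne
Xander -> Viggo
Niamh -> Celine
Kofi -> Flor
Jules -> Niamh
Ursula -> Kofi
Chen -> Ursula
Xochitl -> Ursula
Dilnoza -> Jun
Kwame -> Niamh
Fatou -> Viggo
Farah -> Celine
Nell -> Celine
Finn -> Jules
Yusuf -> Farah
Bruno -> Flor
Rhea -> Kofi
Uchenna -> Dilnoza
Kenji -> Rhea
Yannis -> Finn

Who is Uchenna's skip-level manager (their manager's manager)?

Jun

Uchenna reports to Dilnoza, and Dilnoza reports to Jun. So Uchenna's skip-level manager is Jun.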